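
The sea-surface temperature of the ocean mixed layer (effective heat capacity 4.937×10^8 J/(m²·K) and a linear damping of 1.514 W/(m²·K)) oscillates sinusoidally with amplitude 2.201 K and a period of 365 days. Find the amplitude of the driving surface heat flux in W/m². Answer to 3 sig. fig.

217

Areal heat capacity C = 4.937×10^8 J/(m²·K) (given).
ω = 2π / 3.15×10^7 s = 1.99×10^-7 s⁻¹.
√((Cω)² + λ²) = √((98.4)² + 1.514²) = 98.4 W/(m²·K).
F₀ = A × √((Cω)²+λ²) = 2.201 × 98.4 = 217 W/m².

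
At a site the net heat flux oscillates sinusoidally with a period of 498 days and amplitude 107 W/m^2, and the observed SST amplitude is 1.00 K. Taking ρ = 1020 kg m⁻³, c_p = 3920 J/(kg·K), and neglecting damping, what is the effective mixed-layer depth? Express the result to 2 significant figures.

180 m

ω = 2π / 4.30×10^7 s = 1.46×10^-7 s⁻¹.
Required C = F₀ / (A ω) = 107 / (1.00 × 1.46×10^-7) = 7.33×10^8 J/(m²·K).
D = C / (ρ c_p) = 7.33×10^8 / (1020 × 3920) = 183 m.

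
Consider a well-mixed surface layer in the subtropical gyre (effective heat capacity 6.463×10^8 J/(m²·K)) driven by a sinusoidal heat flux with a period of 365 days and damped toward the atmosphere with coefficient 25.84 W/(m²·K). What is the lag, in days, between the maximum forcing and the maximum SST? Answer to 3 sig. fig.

79.7 days

Areal heat capacity C = 6.463×10^8 J/(m²·K) (given).
ω = 2π / 3.15×10^7 s = 1.99×10^-7 s⁻¹.
Phase lag φ = arctan(Cω/λ) = arctan(129/25.84) = 1.37 rad.
Time lag = φ / ω = 1.37 / 1.99×10^-7 = 6.89×10^6 s = 79.7 days.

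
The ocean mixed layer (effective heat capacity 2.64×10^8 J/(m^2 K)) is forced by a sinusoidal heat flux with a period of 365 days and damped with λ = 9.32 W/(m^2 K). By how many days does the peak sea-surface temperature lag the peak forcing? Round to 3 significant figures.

Areal heat capacity C = 2.64×10^8 J/(m^2 K) (given).
ω = 2π / 3.15×10^7 s = 1.99×10^-7 s⁻¹.
Phase lag φ = arctan(Cω/λ) = arctan(52.6/9.32) = 1.40 rad.
Time lag = φ / ω = 1.40 / 1.99×10^-7 = 7.00×10^6 s = 81.1 days.

81.1 days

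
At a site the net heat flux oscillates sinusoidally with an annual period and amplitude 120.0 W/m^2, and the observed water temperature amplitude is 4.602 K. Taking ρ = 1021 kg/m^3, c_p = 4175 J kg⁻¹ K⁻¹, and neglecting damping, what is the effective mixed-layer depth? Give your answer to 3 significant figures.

30.7 m

ω = 2π / 3.15×10^7 s = 1.99×10^-7 s⁻¹.
Required C = F₀ / (A ω) = 120.0 / (4.602 × 1.99×10^-7) = 1.31×10^8 J/(m²·K).
D = C / (ρ c_p) = 1.31×10^8 / (1021 × 4175) = 30.7 m.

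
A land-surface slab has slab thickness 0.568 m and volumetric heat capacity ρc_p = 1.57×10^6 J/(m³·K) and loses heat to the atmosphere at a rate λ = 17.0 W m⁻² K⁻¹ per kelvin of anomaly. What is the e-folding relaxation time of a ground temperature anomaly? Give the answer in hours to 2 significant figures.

Areal heat capacity C = ρc_p × D = 1.57×10^6 × 0.568 = 8.92×10^5 J/(m²·K).
Relaxation time τ = C / λ = 8.92×10^5 / 17.0 = 52500 s.
In hours: 52500 s / (3600 s/hour) = 14.6 hours.

15 hours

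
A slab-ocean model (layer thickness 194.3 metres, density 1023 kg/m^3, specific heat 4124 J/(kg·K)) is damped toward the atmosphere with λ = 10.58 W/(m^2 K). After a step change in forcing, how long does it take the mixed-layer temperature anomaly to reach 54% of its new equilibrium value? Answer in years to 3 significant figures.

1.91 years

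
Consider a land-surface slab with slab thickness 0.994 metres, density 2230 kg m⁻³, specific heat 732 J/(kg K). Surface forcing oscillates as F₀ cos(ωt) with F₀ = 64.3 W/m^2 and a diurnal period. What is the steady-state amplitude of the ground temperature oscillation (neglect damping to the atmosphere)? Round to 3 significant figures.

Areal heat capacity C = ρ c_p D = 2230 × 732 × 0.994 = 1.62×10^6 J m⁻² K⁻¹.
Angular frequency ω = 2π / T = 2π / 86400 s = 7.27×10^-5 s⁻¹.
Cω = 1.62×10^6 × 7.27×10^-5 = 118 W/(m²·K).
Amplitude A = F₀ / (Cω) = 64.3 / 118 = 0.545 K.

0.545 K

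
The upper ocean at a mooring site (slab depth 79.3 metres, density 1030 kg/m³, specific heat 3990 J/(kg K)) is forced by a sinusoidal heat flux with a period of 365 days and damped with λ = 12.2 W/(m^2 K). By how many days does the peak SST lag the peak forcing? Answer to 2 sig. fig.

80 days

Areal heat capacity C = ρ c_p D = 1030 × 3990 × 79.3 = 3.26×10^8 J m⁻² K⁻¹.
ω = 2π / 3.15×10^7 s = 1.99×10^-7 s⁻¹.
Phase lag φ = arctan(Cω/λ) = arctan(64.9/12.2) = 1.39 rad.
Time lag = φ / ω = 1.39 / 1.99×10^-7 = 6.95×10^6 s = 80.5 days.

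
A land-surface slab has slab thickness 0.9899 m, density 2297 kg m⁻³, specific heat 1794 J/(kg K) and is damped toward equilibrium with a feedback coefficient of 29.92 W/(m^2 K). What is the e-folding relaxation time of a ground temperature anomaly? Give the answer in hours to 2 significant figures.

Areal heat capacity C = ρ c_p D = 2297 × 1794 × 0.9899 = 4.08×10^6 J/(m^2 K).
Relaxation time τ = C / λ = 4.08×10^6 / 29.92 = 1.36×10^5 s.
In hours: 1.36×10^5 s / (3600 s/hour) = 37.9 hours.

38 hours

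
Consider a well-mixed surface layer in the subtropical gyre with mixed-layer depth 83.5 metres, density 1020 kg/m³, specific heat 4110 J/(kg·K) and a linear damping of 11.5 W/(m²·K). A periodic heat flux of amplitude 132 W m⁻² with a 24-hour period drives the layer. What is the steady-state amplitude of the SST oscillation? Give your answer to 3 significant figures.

0.00519 K

Areal heat capacity C = ρ c_p D = 1020 × 4110 × 83.5 = 3.50×10^8 J/(m²·K).
Angular frequency ω = 2π / T = 2π / 86400 s = 7.27×10^-5 s⁻¹.
√((Cω)² + λ²) = √((25500)² + 11.5²) = 25500 W/(m²·K).
Amplitude A = F₀ / √((Cω)²+λ²) = 132 / 25500 = 0.00519 K.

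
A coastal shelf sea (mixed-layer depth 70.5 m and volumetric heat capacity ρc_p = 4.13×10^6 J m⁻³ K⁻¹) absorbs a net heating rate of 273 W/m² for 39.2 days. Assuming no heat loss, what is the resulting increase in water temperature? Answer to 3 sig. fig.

3.18 K

Areal heat capacity C = ρc_p × D = 4.13×10^6 × 70.5 = 2.91×10^8 J/(m^2 K).
Net heat input Q = F Δt = 273 × (39.2 days × 86400 s/day) = 9.25×10^8 J/m².
ΔT = Q / C = 9.25×10^8 / 2.91×10^8 = 3.18 K.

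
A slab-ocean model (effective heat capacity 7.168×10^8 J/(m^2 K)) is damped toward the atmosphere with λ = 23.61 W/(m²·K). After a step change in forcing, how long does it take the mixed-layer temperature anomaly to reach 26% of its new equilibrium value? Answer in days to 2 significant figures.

Areal heat capacity C = 7.168×10^8 J/(m^2 K) (given).
τ = C / λ = 7.17×10^8 / 23.61 = 3.04×10^7 s.
Fraction reached: 1 − e^(−t/τ) = 0.26 ⇒ t = −τ ln(1 − 0.26) = τ × 0.301.
t = 9.14×10^6 s = 106 days.

110 days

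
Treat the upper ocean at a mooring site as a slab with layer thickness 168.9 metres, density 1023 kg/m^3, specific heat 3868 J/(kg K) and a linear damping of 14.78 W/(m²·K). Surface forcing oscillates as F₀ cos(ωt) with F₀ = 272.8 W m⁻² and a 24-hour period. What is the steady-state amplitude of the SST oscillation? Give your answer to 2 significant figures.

0.0056 K

Areal heat capacity C = ρ c_p D = 1023 × 3868 × 168.9 = 6.68×10^8 J/(m^2 K).
Angular frequency ω = 2π / T = 2π / 86400 s = 7.27×10^-5 s⁻¹.
√((Cω)² + λ²) = √((48600)² + 14.78²) = 48600 W/(m²·K).
Amplitude A = F₀ / √((Cω)²+λ²) = 272.8 / 48600 = 0.00561 K.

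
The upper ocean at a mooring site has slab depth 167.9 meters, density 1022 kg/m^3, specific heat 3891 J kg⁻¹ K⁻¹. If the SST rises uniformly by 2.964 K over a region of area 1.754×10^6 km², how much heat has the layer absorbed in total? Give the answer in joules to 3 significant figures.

3.47×10^21 J

Areal heat capacity C = ρ c_p D = 1022 × 3891 × 167.9 = 6.68×10^8 J/(m^2 K).
Heat per unit area: q = C ΔT = 6.68×10^8 × 2.964 = 1.98×10^9 J/m².
Total heat: Q = q × A = 1.98×10^9 × (1.754×10^6 × 10⁶ m²) = 3.47×10^21 J.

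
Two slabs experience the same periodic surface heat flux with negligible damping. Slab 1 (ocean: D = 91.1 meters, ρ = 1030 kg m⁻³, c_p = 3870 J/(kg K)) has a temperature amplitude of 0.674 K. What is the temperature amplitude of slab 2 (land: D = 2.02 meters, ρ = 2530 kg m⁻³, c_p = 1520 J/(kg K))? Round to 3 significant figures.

31.5 K

C_ocean = 3.63×10^8 J/(m²·K); C_land = 7.77×10^6 J/(m²·K).
A ∝ 1/C ⇒ A_land = A_ocean × C_ocean/C_land = 0.674 × 46.7 = 31.5 K.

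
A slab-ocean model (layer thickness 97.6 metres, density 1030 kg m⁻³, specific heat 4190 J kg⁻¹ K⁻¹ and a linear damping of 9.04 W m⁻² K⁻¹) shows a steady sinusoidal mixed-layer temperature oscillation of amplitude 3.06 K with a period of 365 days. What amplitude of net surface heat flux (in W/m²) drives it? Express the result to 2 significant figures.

260

Areal heat capacity C = ρ c_p D = 1030 × 4190 × 97.6 = 4.21×10^8 J m⁻² K⁻¹.
ω = 2π / 3.15×10^7 s = 1.99×10^-7 s⁻¹.
√((Cω)² + λ²) = √((83.9)² + 9.04²) = 84.4 W/(m²·K).
F₀ = A × √((Cω)²+λ²) = 3.06 × 84.4 = 258 W/m².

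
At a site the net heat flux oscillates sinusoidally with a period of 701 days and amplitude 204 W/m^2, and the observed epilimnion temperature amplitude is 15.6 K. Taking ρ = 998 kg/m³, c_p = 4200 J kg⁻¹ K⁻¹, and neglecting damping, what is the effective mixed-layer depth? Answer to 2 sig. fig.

30 m

ω = 2π / 6.06×10^7 s = 1.04×10^-7 s⁻¹.
Required C = F₀ / (A ω) = 204 / (15.6 × 1.04×10^-7) = 1.26×10^8 J/(m²·K).
D = C / (ρ c_p) = 1.26×10^8 / (998 × 4200) = 30.1 m.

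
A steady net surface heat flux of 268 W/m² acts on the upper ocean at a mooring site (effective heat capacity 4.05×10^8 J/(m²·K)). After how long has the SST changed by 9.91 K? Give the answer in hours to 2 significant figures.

4200 hours

Areal heat capacity C = 4.05×10^8 J/(m²·K) (given).
Time required: Δt = C ΔT / F = 4.05×10^8 × 9.91 / 268 = 1.50×10^7 s.
In hours: 1.50×10^7 s / (3600 s/hour) = 4160 hours.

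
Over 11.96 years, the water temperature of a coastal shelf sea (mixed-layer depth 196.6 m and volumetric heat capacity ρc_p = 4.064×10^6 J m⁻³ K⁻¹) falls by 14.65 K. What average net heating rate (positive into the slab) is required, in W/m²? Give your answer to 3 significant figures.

-31.0

Areal heat capacity C = ρc_p × D = 4.064×10^6 × 196.6 = 7.99×10^8 J/(m^2 K).
Required heat per unit area: Q = C ΔT = 7.99×10^8 × -14.65 = -1.17×10^10 J/m².
Flux F = Q / Δt = -1.17×10^10 / 3.77×10^8 s = -31.0 W/m².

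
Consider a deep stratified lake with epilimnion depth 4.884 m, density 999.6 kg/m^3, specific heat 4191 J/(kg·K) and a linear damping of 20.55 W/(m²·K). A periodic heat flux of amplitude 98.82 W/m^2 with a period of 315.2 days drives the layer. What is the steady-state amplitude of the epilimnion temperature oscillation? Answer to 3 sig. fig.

Areal heat capacity C = ρ c_p D = 999.6 × 4191 × 4.884 = 2.05×10^7 J m⁻² K⁻¹.
Angular frequency ω = 2π / T = 2π / 2.72×10^7 s = 2.31×10^-7 s⁻¹.
√((Cω)² + λ²) = √((4.72)² + 20.55²) = 21.1 W/(m²·K).
Amplitude A = F₀ / √((Cω)²+λ²) = 98.82 / 21.1 = 4.69 K.

4.69 K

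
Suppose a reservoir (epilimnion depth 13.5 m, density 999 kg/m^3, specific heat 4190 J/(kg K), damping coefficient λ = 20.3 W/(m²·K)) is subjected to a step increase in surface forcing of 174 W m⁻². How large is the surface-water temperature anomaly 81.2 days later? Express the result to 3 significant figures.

7.88 K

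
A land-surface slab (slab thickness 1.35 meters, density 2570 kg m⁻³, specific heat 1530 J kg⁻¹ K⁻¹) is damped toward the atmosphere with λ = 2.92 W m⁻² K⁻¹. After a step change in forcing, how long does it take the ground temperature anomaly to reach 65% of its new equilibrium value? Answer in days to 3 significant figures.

22.1 days

Areal heat capacity C = ρ c_p D = 2570 × 1530 × 1.35 = 5.31×10^6 J/(m²·K).
τ = C / λ = 5.31×10^6 / 2.92 = 1.82×10^6 s.
Fraction reached: 1 − e^(−t/τ) = 0.65 ⇒ t = −τ ln(1 − 0.65) = τ × 1.05.
t = 1.91×10^6 s = 22.1 days.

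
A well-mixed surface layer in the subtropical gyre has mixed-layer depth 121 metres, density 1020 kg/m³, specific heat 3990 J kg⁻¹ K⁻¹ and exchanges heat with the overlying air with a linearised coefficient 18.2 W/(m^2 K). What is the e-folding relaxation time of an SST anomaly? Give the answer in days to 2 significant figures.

Areal heat capacity C = ρ c_p D = 1020 × 3990 × 121 = 4.92×10^8 J/(m²·K).
Relaxation time τ = C / λ = 4.92×10^8 / 18.2 = 2.71×10^7 s.
In days: 2.71×10^7 s / (86400 s/day) = 313 days.

310 days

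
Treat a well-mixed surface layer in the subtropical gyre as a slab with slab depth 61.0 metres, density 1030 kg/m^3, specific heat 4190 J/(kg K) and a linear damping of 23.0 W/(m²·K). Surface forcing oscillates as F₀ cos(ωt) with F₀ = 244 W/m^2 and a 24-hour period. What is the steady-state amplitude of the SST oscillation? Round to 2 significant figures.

Areal heat capacity C = ρ c_p D = 1030 × 4190 × 61.0 = 2.63×10^8 J/(m²·K).
Angular frequency ω = 2π / T = 2π / 86400 s = 7.27×10^-5 s⁻¹.
√((Cω)² + λ²) = √((19100)² + 23.0²) = 19100 W/(m²·K).
Amplitude A = F₀ / √((Cω)²+λ²) = 244 / 19100 = 0.0127 K.

0.013 K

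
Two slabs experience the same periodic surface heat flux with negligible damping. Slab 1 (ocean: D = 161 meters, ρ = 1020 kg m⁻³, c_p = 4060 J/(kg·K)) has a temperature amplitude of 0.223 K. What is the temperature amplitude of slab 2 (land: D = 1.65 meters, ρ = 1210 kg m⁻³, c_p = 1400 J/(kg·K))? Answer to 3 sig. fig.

C_ocean = 6.67×10^8 J/(m²·K); C_land = 2.80×10^6 J/(m²·K).
A ∝ 1/C ⇒ A_land = A_ocean × C_ocean/C_land = 0.223 × 239 = 53.2 K.

53.2 K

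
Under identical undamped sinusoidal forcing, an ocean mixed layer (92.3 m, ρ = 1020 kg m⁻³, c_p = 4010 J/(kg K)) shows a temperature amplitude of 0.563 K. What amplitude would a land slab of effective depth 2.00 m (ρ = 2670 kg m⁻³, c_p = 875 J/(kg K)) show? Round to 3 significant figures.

C_ocean = 3.78×10^8 J/(m²·K); C_land = 4.67×10^6 J/(m²·K).
A ∝ 1/C ⇒ A_land = A_ocean × C_ocean/C_land = 0.563 × 80.8 = 45.5 K.

45.5 K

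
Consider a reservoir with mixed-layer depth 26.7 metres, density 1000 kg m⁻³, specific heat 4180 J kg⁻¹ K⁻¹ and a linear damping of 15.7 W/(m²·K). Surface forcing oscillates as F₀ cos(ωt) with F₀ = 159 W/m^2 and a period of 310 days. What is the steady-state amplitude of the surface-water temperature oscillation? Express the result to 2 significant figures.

Areal heat capacity C = ρ c_p D = 1000 × 4180 × 26.7 = 1.12×10^8 J/(m²·K).
Angular frequency ω = 2π / T = 2π / 2.68×10^7 s = 2.35×10^-7 s⁻¹.
√((Cω)² + λ²) = √((26.2)² + 15.7²) = 30.5 W/(m²·K).
Amplitude A = F₀ / √((Cω)²+λ²) = 159 / 30.5 = 5.21 K.

5.2 K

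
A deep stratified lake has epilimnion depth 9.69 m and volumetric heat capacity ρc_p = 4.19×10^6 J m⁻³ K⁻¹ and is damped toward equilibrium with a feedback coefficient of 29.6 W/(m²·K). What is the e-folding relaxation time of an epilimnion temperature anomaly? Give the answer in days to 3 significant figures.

15.9 days

Areal heat capacity C = ρc_p × D = 4.19×10^6 × 9.69 = 4.06×10^7 J m⁻² K⁻¹.
Relaxation time τ = C / λ = 4.06×10^7 / 29.6 = 1.37×10^6 s.
In days: 1.37×10^6 s / (86400 s/day) = 15.9 days.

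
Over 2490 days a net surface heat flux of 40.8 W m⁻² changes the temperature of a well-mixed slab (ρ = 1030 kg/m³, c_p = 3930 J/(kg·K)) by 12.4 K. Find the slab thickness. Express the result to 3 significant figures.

175 m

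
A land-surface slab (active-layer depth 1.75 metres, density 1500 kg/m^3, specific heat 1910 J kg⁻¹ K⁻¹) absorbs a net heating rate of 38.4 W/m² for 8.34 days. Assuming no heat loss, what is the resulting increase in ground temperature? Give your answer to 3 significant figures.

5.52 K

Areal heat capacity C = ρ c_p D = 1500 × 1910 × 1.75 = 5.01×10^6 J m⁻² K⁻¹.
Net heat input Q = F Δt = 38.4 × (8.34 days × 86400 s/day) = 2.77×10^7 J/m².
ΔT = Q / C = 2.77×10^7 / 5.01×10^6 = 5.52 K.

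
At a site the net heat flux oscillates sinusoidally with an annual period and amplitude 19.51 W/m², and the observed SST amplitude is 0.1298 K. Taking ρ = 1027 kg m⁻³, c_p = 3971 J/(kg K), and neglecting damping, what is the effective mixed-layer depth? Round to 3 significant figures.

ω = 2π / 3.15×10^7 s = 1.99×10^-7 s⁻¹.
Required C = F₀ / (A ω) = 19.51 / (0.1298 × 1.99×10^-7) = 7.54×10^8 J/(m²·K).
D = C / (ρ c_p) = 7.54×10^8 / (1027 × 3971) = 185 m.

185 m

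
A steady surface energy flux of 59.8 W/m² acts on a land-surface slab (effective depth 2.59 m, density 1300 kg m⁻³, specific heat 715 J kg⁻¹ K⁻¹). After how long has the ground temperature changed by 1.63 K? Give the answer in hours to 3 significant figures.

Areal heat capacity C = ρ c_p D = 1300 × 715 × 2.59 = 2.41×10^6 J/(m²·K).
Time required: Δt = C ΔT / F = 2.41×10^6 × 1.63 / 59.8 = 65600 s.
In hours: 65600 s / (3600 s/hour) = 18.2 hours.

18.2 hours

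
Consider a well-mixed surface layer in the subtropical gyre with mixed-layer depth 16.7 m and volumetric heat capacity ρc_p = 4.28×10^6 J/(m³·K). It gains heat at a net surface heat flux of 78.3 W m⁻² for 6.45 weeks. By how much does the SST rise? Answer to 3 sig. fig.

4.27 K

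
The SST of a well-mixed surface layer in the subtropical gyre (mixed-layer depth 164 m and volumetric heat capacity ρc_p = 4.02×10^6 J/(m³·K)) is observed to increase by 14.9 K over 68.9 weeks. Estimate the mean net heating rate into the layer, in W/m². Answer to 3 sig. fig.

236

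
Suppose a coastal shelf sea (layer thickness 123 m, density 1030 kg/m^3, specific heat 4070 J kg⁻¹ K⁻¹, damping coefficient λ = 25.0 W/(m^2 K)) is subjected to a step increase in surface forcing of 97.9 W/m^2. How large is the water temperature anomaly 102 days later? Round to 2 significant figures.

1.4 K

Areal heat capacity C = ρ c_p D = 1030 × 4070 × 123 = 5.16×10^8 J m⁻² K⁻¹.
τ = C / λ = 5.16×10^8 / 25.0 = 2.06×10^7 s.
Equilibrium anomaly ΔT_eq = F / λ = 97.9 / 25.0 = 3.92 K.
t = 102 days = 8.81×10^6 s, so t/τ = 0.427.
ΔT(t) = ΔT_eq (1 − e^(−t/τ)) = 3.92 × (1 − e^−0.427) = 1.36 K.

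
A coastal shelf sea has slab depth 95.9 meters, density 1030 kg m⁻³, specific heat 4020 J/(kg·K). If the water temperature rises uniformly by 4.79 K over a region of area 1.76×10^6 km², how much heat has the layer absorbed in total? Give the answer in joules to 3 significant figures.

3.35×10^21 J

Areal heat capacity C = ρ c_p D = 1030 × 4020 × 95.9 = 3.97×10^8 J/(m^2 K).
Heat per unit area: q = C ΔT = 3.97×10^8 × 4.79 = 1.90×10^9 J/m².
Total heat: Q = q × A = 1.90×10^9 × (1.76×10^6 × 10⁶ m²) = 3.35×10^21 J.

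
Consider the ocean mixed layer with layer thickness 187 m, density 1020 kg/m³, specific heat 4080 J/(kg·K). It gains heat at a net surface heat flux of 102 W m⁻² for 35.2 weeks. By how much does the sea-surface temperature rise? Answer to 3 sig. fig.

2.79 K

Areal heat capacity C = ρ c_p D = 1020 × 4080 × 187 = 7.78×10^8 J/(m^2 K).
Net heat input Q = F Δt = 102 × (35.2 weeks × 6.048×10^5 s/week) = 2.17×10^9 J/m².
ΔT = Q / C = 2.17×10^9 / 7.78×10^8 = 2.79 K.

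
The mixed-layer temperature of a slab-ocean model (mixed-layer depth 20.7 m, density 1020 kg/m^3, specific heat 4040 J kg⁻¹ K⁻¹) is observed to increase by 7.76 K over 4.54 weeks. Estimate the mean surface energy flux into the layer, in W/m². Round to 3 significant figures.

241

Areal heat capacity C = ρ c_p D = 1020 × 4040 × 20.7 = 8.53×10^7 J m⁻² K⁻¹.
Required heat per unit area: Q = C ΔT = 8.53×10^7 × 7.76 = 6.62×10^8 J/m².
Flux F = Q / Δt = 6.62×10^8 / 2.75×10^6 s = 241 W/m².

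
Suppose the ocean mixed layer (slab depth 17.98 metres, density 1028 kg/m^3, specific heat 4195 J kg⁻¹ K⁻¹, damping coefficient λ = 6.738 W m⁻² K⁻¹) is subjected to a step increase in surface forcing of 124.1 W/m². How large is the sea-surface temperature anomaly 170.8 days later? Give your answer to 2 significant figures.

13 K

Areal heat capacity C = ρ c_p D = 1028 × 4195 × 17.98 = 7.75×10^7 J m⁻² K⁻¹.
τ = C / λ = 7.75×10^7 / 6.738 = 1.15×10^7 s.
Equilibrium anomaly ΔT_eq = F / λ = 124.1 / 6.738 = 18.4 K.
t = 170.8 days = 1.48×10^7 s, so t/τ = 1.28.
ΔT(t) = ΔT_eq (1 − e^(−t/τ)) = 18.4 × (1 − e^−1.28) = 13.3 K.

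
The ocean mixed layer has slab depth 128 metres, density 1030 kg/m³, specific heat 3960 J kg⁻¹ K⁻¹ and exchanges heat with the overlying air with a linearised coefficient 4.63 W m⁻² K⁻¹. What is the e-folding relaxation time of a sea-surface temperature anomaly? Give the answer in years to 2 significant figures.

3.6 years

Areal heat capacity C = ρ c_p D = 1030 × 3960 × 128 = 5.22×10^8 J/(m²·K).
Relaxation time τ = C / λ = 5.22×10^8 / 4.63 = 1.13×10^8 s.
In years: 1.13×10^8 s / (3.156×10^7 s/year) = 3.57 years.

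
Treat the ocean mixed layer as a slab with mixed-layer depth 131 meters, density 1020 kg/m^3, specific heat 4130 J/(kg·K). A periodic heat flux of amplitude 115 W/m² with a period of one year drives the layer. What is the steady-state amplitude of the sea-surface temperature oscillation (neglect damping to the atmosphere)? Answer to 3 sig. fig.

Areal heat capacity C = ρ c_p D = 1020 × 4130 × 131 = 5.52×10^8 J/(m²·K).
Angular frequency ω = 2π / T = 2π / 3.15×10^7 s = 1.99×10^-7 s⁻¹.
Cω = 5.52×10^8 × 1.99×10^-7 = 110 W/(m²·K).
Amplitude A = F₀ / (Cω) = 115 / 110 = 1.05 K.

1.05 K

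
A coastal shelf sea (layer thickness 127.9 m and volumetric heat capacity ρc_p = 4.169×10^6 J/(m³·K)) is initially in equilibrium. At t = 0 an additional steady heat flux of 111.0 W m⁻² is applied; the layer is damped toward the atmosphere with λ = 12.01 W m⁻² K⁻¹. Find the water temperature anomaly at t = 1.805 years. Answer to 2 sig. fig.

6.7 K

Areal heat capacity C = ρc_p × D = 4.169×10^6 × 127.9 = 5.33×10^8 J m⁻² K⁻¹.
τ = C / λ = 5.33×10^8 / 12.01 = 4.44×10^7 s.
Equilibrium anomaly ΔT_eq = F / λ = 111.0 / 12.01 = 9.24 K.
t = 1.805 years = 5.70×10^7 s, so t/τ = 1.28.
ΔT(t) = ΔT_eq (1 − e^(−t/τ)) = 9.24 × (1 − e^−1.28) = 6.68 K.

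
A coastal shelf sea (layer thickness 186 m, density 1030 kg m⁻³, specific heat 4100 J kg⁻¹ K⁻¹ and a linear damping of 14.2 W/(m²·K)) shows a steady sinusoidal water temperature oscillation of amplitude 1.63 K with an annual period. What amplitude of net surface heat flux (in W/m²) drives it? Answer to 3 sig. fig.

Areal heat capacity C = ρ c_p D = 1030 × 4100 × 186 = 7.85×10^8 J/(m²·K).
ω = 2π / 3.15×10^7 s = 1.99×10^-7 s⁻¹.
√((Cω)² + λ²) = √((156)² + 14.2²) = 157 W/(m²·K).
F₀ = A × √((Cω)²+λ²) = 1.63 × 157 = 256 W/m².

256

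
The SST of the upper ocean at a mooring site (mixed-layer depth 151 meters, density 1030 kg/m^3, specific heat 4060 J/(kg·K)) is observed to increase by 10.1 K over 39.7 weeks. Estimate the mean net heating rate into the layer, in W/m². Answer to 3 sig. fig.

266

Areal heat capacity C = ρ c_p D = 1030 × 4060 × 151 = 6.31×10^8 J/(m²·K).
Required heat per unit area: Q = C ΔT = 6.31×10^8 × 10.1 = 6.38×10^9 J/m².
Flux F = Q / Δt = 6.38×10^9 / 2.40×10^7 s = 266 W/m².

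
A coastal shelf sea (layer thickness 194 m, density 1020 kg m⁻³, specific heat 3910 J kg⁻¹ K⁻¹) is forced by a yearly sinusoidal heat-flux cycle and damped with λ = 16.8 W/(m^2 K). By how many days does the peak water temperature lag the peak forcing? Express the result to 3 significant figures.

84.9 days

Areal heat capacity C = ρ c_p D = 1020 × 3910 × 194 = 7.74×10^8 J m⁻² K⁻¹.
ω = 2π / 3.15×10^7 s = 1.99×10^-7 s⁻¹.
Phase lag φ = arctan(Cω/λ) = arctan(154/16.8) = 1.46 rad.
Time lag = φ / ω = 1.46 / 1.99×10^-7 = 7.34×10^6 s = 84.9 days.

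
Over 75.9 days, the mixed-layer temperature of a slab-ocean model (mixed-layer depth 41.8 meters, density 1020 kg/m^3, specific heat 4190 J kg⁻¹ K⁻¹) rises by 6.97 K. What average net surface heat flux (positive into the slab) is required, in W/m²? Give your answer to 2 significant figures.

190

Areal heat capacity C = ρ c_p D = 1020 × 4190 × 41.8 = 1.79×10^8 J/(m²·K).
Required heat per unit area: Q = C ΔT = 1.79×10^8 × 6.97 = 1.25×10^9 J/m².
Flux F = Q / Δt = 1.25×10^9 / 6.56×10^6 s = 190 W/m².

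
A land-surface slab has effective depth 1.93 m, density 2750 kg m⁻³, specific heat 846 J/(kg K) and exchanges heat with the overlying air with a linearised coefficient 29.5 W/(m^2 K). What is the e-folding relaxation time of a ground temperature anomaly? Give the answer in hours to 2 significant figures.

Areal heat capacity C = ρ c_p D = 2750 × 846 × 1.93 = 4.49×10^6 J m⁻² K⁻¹.
Relaxation time τ = C / λ = 4.49×10^6 / 29.5 = 1.52×10^5 s.
In hours: 1.52×10^5 s / (3600 s/hour) = 42.3 hours.

42 hours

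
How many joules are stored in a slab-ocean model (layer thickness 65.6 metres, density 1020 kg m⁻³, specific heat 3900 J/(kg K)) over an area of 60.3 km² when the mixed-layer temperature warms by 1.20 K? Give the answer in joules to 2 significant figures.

Areal heat capacity C = ρ c_p D = 1020 × 3900 × 65.6 = 2.61×10^8 J/(m²·K).
Heat per unit area: q = C ΔT = 2.61×10^8 × 1.20 = 3.13×10^8 J/m².
Total heat: Q = q × A = 3.13×10^8 × (60.3 × 10⁶ m²) = 1.89×10^16 J.

1.9×10^16 J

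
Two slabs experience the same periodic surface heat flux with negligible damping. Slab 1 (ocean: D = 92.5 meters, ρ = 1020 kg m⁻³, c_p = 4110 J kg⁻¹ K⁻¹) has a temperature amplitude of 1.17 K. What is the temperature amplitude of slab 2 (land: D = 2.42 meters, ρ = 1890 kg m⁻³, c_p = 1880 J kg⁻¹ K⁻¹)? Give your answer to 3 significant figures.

C_ocean = 3.88×10^8 J/(m²·K); C_land = 8.60×10^6 J/(m²·K).
A ∝ 1/C ⇒ A_land = A_ocean × C_ocean/C_land = 1.17 × 45.1 = 52.8 K.

52.8 K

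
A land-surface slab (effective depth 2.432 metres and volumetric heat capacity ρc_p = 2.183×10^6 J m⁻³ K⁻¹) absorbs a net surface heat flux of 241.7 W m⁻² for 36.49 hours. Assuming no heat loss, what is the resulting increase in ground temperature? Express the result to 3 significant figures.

5.98 K

Areal heat capacity C = ρc_p × D = 2.183×10^6 × 2.432 = 5.31×10^6 J/(m²·K).
Net heat input Q = F Δt = 241.7 × (36.49 hours × 3600 s/hour) = 3.18×10^7 J/m².
ΔT = Q / C = 3.18×10^7 / 5.31×10^6 = 5.98 K.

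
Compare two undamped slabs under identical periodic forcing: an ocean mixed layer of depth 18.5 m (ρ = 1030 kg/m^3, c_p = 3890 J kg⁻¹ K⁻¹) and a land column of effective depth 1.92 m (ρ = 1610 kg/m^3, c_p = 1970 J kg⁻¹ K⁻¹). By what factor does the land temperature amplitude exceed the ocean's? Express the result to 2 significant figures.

12

C_ocean = 1030 × 3890 × 18.5 = 7.41×10^7 J/(m²·K).
C_land = 1610 × 1970 × 1.92 = 6.09×10^6 J/(m²·K).
Undamped amplitude ∝ 1/C, so A_land/A_ocean = C_ocean/C_land = 12.2.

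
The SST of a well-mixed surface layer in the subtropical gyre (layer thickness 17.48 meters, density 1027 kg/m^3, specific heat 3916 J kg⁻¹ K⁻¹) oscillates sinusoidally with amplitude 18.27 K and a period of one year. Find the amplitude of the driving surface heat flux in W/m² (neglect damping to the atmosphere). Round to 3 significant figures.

Areal heat capacity C = ρ c_p D = 1027 × 3916 × 17.48 = 7.03×10^7 J/(m²·K).
ω = 2π / 3.15×10^7 s = 1.99×10^-7 s⁻¹.
Cω = 7.03×10^7 × 1.99×10^-7 = 14.0 W/(m²·K).
F₀ = A × Cω = 18.27 × 14.0 = 256 W/m².

256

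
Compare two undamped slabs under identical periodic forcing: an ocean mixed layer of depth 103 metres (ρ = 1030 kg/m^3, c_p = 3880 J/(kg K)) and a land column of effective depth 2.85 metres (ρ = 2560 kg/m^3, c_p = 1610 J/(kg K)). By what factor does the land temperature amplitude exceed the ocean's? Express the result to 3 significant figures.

35.0

C_ocean = 1030 × 3880 × 103 = 4.12×10^8 J/(m²·K).
C_land = 2560 × 1610 × 2.85 = 1.17×10^7 J/(m²·K).
Undamped amplitude ∝ 1/C, so A_land/A_ocean = C_ocean/C_land = 35.0.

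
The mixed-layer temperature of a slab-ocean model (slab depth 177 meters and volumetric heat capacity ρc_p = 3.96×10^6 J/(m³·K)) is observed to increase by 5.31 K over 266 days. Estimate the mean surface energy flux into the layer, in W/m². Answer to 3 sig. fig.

Areal heat capacity C = ρc_p × D = 3.96×10^6 × 177 = 7.01×10^8 J m⁻² K⁻¹.
Required heat per unit area: Q = C ΔT = 7.01×10^8 × 5.31 = 3.72×10^9 J/m².
Flux F = Q / Δt = 3.72×10^9 / 2.30×10^7 s = 162 W/m².

162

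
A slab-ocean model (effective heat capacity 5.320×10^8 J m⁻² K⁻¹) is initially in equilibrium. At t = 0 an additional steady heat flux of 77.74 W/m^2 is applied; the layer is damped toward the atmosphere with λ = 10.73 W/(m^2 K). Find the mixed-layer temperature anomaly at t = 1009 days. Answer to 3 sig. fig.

6.00 K

Areal heat capacity C = 5.320×10^8 J m⁻² K⁻¹ (given).
τ = C / λ = 5.32×10^8 / 10.73 = 4.96×10^7 s.
Equilibrium anomaly ΔT_eq = F / λ = 77.74 / 10.73 = 7.25 K.
t = 1009 days = 8.72×10^7 s, so t/τ = 1.76.
ΔT(t) = ΔT_eq (1 − e^(−t/τ)) = 7.25 × (1 − e^−1.76) = 6.00 K.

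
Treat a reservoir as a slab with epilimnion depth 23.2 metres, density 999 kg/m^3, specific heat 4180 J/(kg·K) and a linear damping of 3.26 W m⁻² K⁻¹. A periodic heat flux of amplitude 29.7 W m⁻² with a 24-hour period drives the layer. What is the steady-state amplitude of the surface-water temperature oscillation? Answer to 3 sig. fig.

0.00422 K

Areal heat capacity C = ρ c_p D = 999 × 4180 × 23.2 = 9.69×10^7 J m⁻² K⁻¹.
Angular frequency ω = 2π / T = 2π / 86400 s = 7.27×10^-5 s⁻¹.
√((Cω)² + λ²) = √((7050)² + 3.26²) = 7050 W/(m²·K).
Amplitude A = F₀ / √((Cω)²+λ²) = 29.7 / 7050 = 0.00422 K.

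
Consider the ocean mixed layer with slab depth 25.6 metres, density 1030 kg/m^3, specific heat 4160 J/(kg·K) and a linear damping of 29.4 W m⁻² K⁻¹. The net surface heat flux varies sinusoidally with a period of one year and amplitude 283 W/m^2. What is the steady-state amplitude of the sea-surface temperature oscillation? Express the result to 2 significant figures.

Areal heat capacity C = ρ c_p D = 1030 × 4160 × 25.6 = 1.10×10^8 J/(m²·K).
Angular frequency ω = 2π / T = 2π / 3.15×10^7 s = 1.99×10^-7 s⁻¹.
√((Cω)² + λ²) = √((21.9)² + 29.4²) = 36.6 W/(m²·K).
Amplitude A = F₀ / √((Cω)²+λ²) = 283 / 36.6 = 7.73 K.

7.7 K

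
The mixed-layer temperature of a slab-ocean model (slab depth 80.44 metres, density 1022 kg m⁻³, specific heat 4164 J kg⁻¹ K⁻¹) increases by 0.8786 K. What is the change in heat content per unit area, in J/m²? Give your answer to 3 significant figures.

Areal heat capacity C = ρ c_p D = 1022 × 4164 × 80.44 = 3.42×10^8 J/(m^2 K).
ΔQ = C ΔT = 3.42×10^8 × 0.8786 = 3.01×10^8 J/m².

3.01×10^8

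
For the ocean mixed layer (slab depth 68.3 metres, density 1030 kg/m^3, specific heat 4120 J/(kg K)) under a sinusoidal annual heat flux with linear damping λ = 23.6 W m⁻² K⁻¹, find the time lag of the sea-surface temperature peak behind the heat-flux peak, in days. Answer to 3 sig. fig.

68.7 days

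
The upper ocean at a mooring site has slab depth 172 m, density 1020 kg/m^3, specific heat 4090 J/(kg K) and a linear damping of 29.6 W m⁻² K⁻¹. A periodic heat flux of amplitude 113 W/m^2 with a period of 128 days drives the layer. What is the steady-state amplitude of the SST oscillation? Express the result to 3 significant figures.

Areal heat capacity C = ρ c_p D = 1020 × 4090 × 172 = 7.18×10^8 J/(m^2 K).
Angular frequency ω = 2π / T = 2π / 1.11×10^7 s = 5.68×10^-7 s⁻¹.
√((Cω)² + λ²) = √((408)² + 29.6²) = 409 W/(m²·K).
Amplitude A = F₀ / √((Cω)²+λ²) = 113 / 409 = 0.276 K.

0.276 K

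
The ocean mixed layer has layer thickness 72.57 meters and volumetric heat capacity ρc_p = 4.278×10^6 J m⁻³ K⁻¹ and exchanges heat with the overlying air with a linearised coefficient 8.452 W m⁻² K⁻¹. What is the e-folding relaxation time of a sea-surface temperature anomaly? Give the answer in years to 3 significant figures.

1.16 years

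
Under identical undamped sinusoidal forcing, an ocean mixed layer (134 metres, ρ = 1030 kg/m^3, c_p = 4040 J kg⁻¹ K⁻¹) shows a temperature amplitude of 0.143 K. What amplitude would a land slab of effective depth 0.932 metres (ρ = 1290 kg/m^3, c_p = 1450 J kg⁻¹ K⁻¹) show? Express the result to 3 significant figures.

C_ocean = 5.58×10^8 J/(m²·K); C_land = 1.74×10^6 J/(m²·K).
A ∝ 1/C ⇒ A_land = A_ocean × C_ocean/C_land = 0.143 × 320 = 45.7 K.

45.7 K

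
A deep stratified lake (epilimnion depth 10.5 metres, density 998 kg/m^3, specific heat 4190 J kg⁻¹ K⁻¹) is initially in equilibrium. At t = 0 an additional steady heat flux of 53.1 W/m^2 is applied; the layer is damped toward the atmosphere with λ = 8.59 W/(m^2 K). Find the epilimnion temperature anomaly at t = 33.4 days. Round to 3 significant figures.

2.67 K

Areal heat capacity C = ρ c_p D = 998 × 4190 × 10.5 = 4.39×10^7 J/(m^2 K).
τ = C / λ = 4.39×10^7 / 8.59 = 5.11×10^6 s.
Equilibrium anomaly ΔT_eq = F / λ = 53.1 / 8.59 = 6.18 K.
t = 33.4 days = 2.89×10^6 s, so t/τ = 0.565.
ΔT(t) = ΔT_eq (1 − e^(−t/τ)) = 6.18 × (1 − e^−0.565) = 2.67 K.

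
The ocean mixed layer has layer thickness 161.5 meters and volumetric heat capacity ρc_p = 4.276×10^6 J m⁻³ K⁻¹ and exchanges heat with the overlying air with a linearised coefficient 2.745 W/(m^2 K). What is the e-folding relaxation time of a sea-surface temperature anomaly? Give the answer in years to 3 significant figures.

7.97 years

Areal heat capacity C = ρc_p × D = 4.276×10^6 × 161.5 = 6.91×10^8 J/(m²·K).
Relaxation time τ = C / λ = 6.91×10^8 / 2.745 = 2.52×10^8 s.
In years: 2.52×10^8 s / (3.156×10^7 s/year) = 7.97 years.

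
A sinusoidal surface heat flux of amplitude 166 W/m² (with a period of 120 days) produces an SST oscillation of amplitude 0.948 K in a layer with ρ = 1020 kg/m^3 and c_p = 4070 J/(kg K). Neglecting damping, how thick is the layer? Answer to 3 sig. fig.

ω = 2π / 1.04×10^7 s = 6.06×10^-7 s⁻¹.
Required C = F₀ / (A ω) = 166 / (0.948 × 6.06×10^-7) = 2.89×10^8 J/(m²·K).
D = C / (ρ c_p) = 2.89×10^8 / (1020 × 4070) = 69.6 m.

69.6 m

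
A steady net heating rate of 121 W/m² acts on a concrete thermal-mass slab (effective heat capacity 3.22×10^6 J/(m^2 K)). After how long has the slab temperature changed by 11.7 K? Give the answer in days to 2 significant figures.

3.6 days

Areal heat capacity C = 3.22×10^6 J/(m^2 K) (given).
Time required: Δt = C ΔT / F = 3.22×10^6 × 11.7 / 121 = 3.11×10^5 s.
In days: 3.11×10^5 s / (86400 s/day) = 3.60 days.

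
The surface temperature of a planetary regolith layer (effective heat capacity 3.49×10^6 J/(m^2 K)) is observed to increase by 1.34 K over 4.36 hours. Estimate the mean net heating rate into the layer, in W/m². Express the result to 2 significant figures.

300

Areal heat capacity C = 3.49×10^6 J/(m^2 K) (given).
Required heat per unit area: Q = C ΔT = 3.49×10^6 × 1.34 = 4.68×10^6 J/m².
Flux F = Q / Δt = 4.68×10^6 / 15700 s = 298 W/m².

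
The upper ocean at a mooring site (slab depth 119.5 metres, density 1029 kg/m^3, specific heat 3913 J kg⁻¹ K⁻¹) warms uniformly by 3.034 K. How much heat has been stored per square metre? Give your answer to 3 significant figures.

1.46×10^9

Areal heat capacity C = ρ c_p D = 1029 × 3913 × 119.5 = 4.81×10^8 J m⁻² K⁻¹.
ΔQ = C ΔT = 4.81×10^8 × 3.034 = 1.46×10^9 J/m².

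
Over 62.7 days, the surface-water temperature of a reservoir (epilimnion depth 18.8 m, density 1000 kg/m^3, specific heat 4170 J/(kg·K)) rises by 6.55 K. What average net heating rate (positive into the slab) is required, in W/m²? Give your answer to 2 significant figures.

95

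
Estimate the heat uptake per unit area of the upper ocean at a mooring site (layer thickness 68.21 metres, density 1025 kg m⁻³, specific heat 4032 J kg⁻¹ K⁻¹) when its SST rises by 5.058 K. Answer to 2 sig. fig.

1.4×10^9

Areal heat capacity C = ρ c_p D = 1025 × 4032 × 68.21 = 2.82×10^8 J/(m²·K).
ΔQ = C ΔT = 2.82×10^8 × 5.058 = 1.43×10^9 J/m².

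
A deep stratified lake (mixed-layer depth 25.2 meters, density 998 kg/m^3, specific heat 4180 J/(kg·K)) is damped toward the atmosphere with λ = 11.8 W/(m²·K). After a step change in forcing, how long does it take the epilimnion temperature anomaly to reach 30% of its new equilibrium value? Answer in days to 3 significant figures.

36.8 days

Areal heat capacity C = ρ c_p D = 998 × 4180 × 25.2 = 1.05×10^8 J/(m^2 K).
τ = C / λ = 1.05×10^8 / 11.8 = 8.91×10^6 s.
Fraction reached: 1 − e^(−t/τ) = 0.30 ⇒ t = −τ ln(1 − 0.30) = τ × 0.357.
t = 3.18×10^6 s = 36.8 days.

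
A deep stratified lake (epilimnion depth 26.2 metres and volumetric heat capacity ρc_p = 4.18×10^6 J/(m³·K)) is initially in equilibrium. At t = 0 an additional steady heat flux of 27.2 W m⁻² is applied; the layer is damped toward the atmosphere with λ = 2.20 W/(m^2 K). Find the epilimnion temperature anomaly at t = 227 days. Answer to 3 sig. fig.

4.03 K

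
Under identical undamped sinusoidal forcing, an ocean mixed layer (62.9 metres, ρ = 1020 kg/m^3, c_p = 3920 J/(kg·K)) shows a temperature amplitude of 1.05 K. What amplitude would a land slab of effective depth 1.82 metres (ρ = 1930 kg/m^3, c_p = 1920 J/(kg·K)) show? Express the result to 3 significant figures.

C_ocean = 2.51×10^8 J/(m²·K); C_land = 6.74×10^6 J/(m²·K).
A ∝ 1/C ⇒ A_land = A_ocean × C_ocean/C_land = 1.05 × 37.3 = 39.2 K.

39.2 K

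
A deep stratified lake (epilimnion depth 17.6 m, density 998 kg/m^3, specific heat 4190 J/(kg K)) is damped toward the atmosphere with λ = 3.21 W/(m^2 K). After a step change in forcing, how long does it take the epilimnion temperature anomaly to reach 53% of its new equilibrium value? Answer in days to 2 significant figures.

200 days

Areal heat capacity C = ρ c_p D = 998 × 4190 × 17.6 = 7.36×10^7 J/(m^2 K).
τ = C / λ = 7.36×10^7 / 3.21 = 2.29×10^7 s.
Fraction reached: 1 − e^(−t/τ) = 0.53 ⇒ t = −τ ln(1 − 0.53) = τ × 0.755.
t = 1.73×10^7 s = 200 days.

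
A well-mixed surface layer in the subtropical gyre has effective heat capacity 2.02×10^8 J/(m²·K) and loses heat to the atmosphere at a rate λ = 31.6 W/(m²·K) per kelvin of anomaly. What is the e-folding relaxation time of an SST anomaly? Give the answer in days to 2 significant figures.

Areal heat capacity C = 2.02×10^8 J/(m²·K) (given).
Relaxation time τ = C / λ = 2.02×10^8 / 31.6 = 6.39×10^6 s.
In days: 6.39×10^6 s / (86400 s/day) = 74.0 days.

74 days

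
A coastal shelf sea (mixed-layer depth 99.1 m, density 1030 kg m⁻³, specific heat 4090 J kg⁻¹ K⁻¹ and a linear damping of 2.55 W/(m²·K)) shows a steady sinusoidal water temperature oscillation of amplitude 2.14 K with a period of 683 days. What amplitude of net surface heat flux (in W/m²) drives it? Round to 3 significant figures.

95.3

Areal heat capacity C = ρ c_p D = 1030 × 4090 × 99.1 = 4.17×10^8 J/(m^2 K).
ω = 2π / 5.90×10^7 s = 1.06×10^-7 s⁻¹.
√((Cω)² + λ²) = √((44.5)² + 2.55²) = 44.5 W/(m²·K).
F₀ = A × √((Cω)²+λ²) = 2.14 × 44.5 = 95.3 W/m².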